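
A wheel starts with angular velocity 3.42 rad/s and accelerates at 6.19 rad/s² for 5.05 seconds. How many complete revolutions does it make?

θ = ω₀t + ½αt² = 3.42×5.05 + ½×6.19×5.05² = 96.2012375 rad
Total revolutions = θ/(2π) = 96.2012375/(2π) = 15.31
Complete revolutions = ⌊15.31⌋ = 15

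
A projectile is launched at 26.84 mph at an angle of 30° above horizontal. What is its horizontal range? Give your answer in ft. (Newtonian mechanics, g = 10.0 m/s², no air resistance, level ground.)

v₀ = 26.84 mph × 0.44704 = 11.9986 m/s
R = v₀² × sin(2θ) / g = 11.9986² × sin(2 × 30°) / 10.0 = 143.966 × 0.866025 / 10.0 = 12.4678 m
R = 12.4678 m / 0.3048 = 40.9 ft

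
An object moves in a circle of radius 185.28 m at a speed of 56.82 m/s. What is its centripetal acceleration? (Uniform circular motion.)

a_c = v²/r = 56.82²/185.28 = 3228.5124/185.28 = 17.43 m/s²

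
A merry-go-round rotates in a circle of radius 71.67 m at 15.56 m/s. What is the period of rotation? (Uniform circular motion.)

T = 2πr/v = 2π×71.67/15.56 = 28.94 s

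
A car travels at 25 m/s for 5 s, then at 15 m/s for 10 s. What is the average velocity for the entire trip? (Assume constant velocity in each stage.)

d₁ = v₁t₁ = 25 × 5 = 125 m
d₂ = v₂t₂ = 15 × 10 = 150 m
d_total = 275 m, t_total = 15 s
v_avg = d_total/t_total = 275/15 = 18.33 m/s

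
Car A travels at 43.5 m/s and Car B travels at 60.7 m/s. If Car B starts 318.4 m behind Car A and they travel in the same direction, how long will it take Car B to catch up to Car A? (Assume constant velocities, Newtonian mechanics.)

Relative speed: v_rel = 60.7 - 43.5 = 17.2 m/s
Time to catch: t = d₀/v_rel = 318.4/17.2 = 18.51 s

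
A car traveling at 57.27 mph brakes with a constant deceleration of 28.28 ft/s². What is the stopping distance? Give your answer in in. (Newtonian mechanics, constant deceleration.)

v₀ = 57.27 mph × 0.44704 = 25.602 m/s
a = 28.28 ft/s² × 0.3048 = 8.61974 m/s²
d = v₀² / (2a) = 25.602² / (2 × 8.61974) = 655.462 / 17.2395 = 38.0209 m
d = 38.0209 m / 0.0254 = 1497 in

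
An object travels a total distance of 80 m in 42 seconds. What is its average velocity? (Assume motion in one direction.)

v_avg = Δd / Δt = 80 / 42 = 1.9 m/s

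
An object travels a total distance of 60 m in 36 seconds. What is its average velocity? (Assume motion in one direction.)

v_avg = Δd / Δt = 60 / 36 = 1.67 m/s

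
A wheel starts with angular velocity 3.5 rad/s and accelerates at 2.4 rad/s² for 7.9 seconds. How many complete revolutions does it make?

θ = ω₀t + ½αt² = 3.5×7.9 + ½×2.4×7.9² = 102.542 rad
Total revolutions = θ/(2π) = 102.542/(2π) = 16.32
Complete revolutions = ⌊16.32⌋ = 16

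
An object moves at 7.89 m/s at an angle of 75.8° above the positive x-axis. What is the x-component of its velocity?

vₓ = v cos(θ) = 7.89 × cos(75.8°) = 1.94 m/s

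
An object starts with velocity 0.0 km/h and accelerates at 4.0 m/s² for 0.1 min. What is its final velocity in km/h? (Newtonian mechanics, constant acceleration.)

v₀ = 0.0 km/h × 0.2777777777777778 = 0.0 m/s
t = 0.1 min × 60.0 = 6.0 s
v = v₀ + a × t = 0.0 + 4.0 × 6.0 = 24.0 m/s
v = 24.0 m/s / 0.2777777777777778 = 86.4 km/h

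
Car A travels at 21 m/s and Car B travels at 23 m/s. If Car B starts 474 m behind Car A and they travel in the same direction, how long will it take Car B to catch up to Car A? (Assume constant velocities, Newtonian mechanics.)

Relative speed: v_rel = 23 - 21 = 2 m/s
Time to catch: t = d₀/v_rel = 474/2 = 237.0 s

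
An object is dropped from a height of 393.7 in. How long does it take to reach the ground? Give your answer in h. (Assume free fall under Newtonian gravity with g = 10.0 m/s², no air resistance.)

h = 393.7 in × 0.0254 = 9.99998 m
t = √(2h/g) = √(2 × 9.99998 / 10.0) = 1.41421 s
t = 1.41421 s / 3600.0 = 0.0003928 h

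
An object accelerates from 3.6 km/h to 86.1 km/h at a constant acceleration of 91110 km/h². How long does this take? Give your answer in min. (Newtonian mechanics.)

v₀ = 3.6 km/h × 0.2777777777777778 = 1.0 m/s
v = 86.1 km/h × 0.2777777777777778 = 23.9167 m/s
a = 91110 km/h² × 7.716049382716049e-05 = 7.03009 m/s²
t = (v - v₀) / a = (23.9167 - 1.0) / 7.03009 = 3.2598 s
t = 3.2598 s / 60.0 = 0.05433 min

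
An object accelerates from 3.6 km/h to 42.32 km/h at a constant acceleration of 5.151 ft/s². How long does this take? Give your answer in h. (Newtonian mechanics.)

v₀ = 3.6 km/h × 0.2777777777777778 = 1.0 m/s
v = 42.32 km/h × 0.2777777777777778 = 11.7556 m/s
a = 5.151 ft/s² × 0.3048 = 1.57002 m/s²
t = (v - v₀) / a = (11.7556 - 1.0) / 1.57002 = 6.85061 s
t = 6.85061 s / 3600.0 = 0.001903 h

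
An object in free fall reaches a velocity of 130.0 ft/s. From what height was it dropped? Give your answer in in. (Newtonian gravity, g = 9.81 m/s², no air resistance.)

v = 130.0 ft/s × 0.3048 = 39.624 m/s
h = v² / (2g) = 39.624² / (2 × 9.81) = 80.0235 m
h = 80.0235 m / 0.0254 = 3151 in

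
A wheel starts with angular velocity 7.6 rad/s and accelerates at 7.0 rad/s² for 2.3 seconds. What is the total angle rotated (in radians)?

θ = ω₀t + ½αt² = 7.6×2.3 + ½×7.0×2.3² = 35.99 rad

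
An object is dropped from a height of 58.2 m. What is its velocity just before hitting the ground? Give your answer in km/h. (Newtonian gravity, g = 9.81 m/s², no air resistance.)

v = √(2gh) = √(2 × 9.81 × 58.2) = 33.7918 m/s
v = 33.7918 m/s / 0.2777777777777778 = 121.7 km/h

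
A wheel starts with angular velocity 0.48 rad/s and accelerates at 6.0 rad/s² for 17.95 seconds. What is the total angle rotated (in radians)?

θ = ω₀t + ½αt² = 0.48×17.95 + ½×6.0×17.95² = 975.22 rad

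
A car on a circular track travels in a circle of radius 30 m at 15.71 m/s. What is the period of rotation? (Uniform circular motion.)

T = 2πr/v = 2π×30/15.71 = 12.0 s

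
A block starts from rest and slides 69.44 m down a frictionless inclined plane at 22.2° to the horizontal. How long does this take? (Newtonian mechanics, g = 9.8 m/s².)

a = g sin(θ) = 9.8 × sin(22.2°) = 3.7028 m/s²
t = √(2d/a) = √(2 × 69.44 / 3.7028) = 6.12 s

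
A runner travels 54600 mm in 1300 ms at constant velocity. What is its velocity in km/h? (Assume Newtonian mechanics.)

d = 54600 mm × 0.001 = 54.6 m
t = 1300 ms × 0.001 = 1.3 s
v = d / t = 54.6 / 1.3 = 42.0 m/s
v = 42.0 m/s / 0.2777777777777778 = 151.2 km/h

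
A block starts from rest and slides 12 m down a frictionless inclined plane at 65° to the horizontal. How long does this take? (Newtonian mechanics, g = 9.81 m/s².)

a = g sin(θ) = 9.81 × sin(65°) = 8.8909 m/s²
t = √(2d/a) = √(2 × 12 / 8.8909) = 1.64 s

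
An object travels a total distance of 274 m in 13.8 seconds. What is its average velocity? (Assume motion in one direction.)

v_avg = Δd / Δt = 274 / 13.8 = 19.86 m/s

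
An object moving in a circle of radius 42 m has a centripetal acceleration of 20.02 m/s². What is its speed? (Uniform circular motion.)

v = √(a_c × r) = √(20.02 × 42) = 29.0 m/s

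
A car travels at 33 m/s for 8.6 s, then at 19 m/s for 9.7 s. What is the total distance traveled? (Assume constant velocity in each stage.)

d₁ = v₁t₁ = 33 × 8.6 = 283.8 m
d₂ = v₂t₂ = 19 × 9.7 = 184.3 m
d_total = 283.8 + 184.3 = 468.1 m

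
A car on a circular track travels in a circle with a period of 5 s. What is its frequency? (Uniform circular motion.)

f = 1/T = 1/5 = 0.2 Hz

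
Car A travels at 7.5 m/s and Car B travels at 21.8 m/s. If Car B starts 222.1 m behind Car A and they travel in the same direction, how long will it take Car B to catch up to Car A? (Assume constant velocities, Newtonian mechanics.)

Relative speed: v_rel = 21.8 - 7.5 = 14.3 m/s
Time to catch: t = d₀/v_rel = 222.1/14.3 = 15.53 s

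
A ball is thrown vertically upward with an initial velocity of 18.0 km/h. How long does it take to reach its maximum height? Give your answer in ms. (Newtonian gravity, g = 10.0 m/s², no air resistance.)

v₀ = 18.0 km/h × 0.2777777777777778 = 5.0 m/s
t_up = v₀ / g = 5.0 / 10.0 = 0.5 s
t_up = 0.5 s / 0.001 = 500.0 ms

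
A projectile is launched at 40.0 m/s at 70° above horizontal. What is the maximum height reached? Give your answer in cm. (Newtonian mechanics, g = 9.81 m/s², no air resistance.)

H = v₀² × sin²(θ) / (2g) = 40.0² × sin(70°)² / (2 × 9.81) = 1600.0 × 0.883022 / 19.62 = 72.0099 m
H = 72.0099 m / 0.01 = 7201 cm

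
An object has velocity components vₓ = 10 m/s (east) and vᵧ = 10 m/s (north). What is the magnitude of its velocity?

|v| = √(vₓ² + vᵧ²) = √(10² + 10²) = √(200) = 14.14 m/s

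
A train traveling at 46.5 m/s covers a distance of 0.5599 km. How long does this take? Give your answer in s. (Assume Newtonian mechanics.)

d = 0.5599 km × 1000.0 = 559.9 m
t = d / v = 559.9 / 46.5 = 12.04 s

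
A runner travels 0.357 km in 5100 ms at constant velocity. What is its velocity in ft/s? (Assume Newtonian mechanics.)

d = 0.357 km × 1000.0 = 357.0 m
t = 5100 ms × 0.001 = 5.1 s
v = d / t = 357.0 / 5.1 = 70.0 m/s
v = 70.0 m/s / 0.3048 = 229.7 ft/s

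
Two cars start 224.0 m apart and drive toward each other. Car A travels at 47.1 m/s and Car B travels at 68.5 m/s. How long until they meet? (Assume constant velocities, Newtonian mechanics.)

Combined speed: v_combined = 47.1 + 68.5 = 115.6 m/s
Time to meet: t = d/v_combined = 224.0/115.6 = 1.94 s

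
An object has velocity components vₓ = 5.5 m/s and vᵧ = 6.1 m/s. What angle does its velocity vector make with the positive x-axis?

θ = arctan(vᵧ/vₓ) = arctan(6.1/5.5) = 47.96°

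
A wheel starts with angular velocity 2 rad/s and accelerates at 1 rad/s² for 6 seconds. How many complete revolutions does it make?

θ = ω₀t + ½αt² = 2×6 + ½×1×6² = 30.0 rad
Total revolutions = θ/(2π) = 30.0/(2π) = 4.77
Complete revolutions = ⌊4.77⌋ = 4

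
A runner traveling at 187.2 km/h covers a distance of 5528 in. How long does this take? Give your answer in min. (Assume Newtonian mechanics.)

d = 5528 in × 0.0254 = 140.411 m
v = 187.2 km/h × 0.2777777777777778 = 52.0 m/s
t = d / v = 140.411 / 52.0 = 2.70021 s
t = 2.70021 s / 60.0 = 0.045 min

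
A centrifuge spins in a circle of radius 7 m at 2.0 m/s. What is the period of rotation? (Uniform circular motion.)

T = 2πr/v = 2π×7/2.0 = 21.99 s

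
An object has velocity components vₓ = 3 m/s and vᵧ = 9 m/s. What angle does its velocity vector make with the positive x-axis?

θ = arctan(vᵧ/vₓ) = arctan(9/3) = 71.57°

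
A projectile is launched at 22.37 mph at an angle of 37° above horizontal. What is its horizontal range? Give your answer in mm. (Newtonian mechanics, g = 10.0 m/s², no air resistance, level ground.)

v₀ = 22.37 mph × 0.44704 = 10.0003 m/s
R = v₀² × sin(2θ) / g = 10.0003² × sin(2 × 37°) / 10.0 = 100.006 × 0.961262 / 10.0 = 9.6132 m
R = 9.6132 m / 0.001 = 9613 mm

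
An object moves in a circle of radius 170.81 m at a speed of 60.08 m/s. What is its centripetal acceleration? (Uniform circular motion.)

a_c = v²/r = 60.08²/170.81 = 3609.6064/170.81 = 21.13 m/s²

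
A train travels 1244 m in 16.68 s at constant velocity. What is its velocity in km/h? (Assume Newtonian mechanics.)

v = d / t = 1244 / 16.68 = 74.5803 m/s
v = 74.5803 m/s / 0.2777777777777778 = 268.5 km/h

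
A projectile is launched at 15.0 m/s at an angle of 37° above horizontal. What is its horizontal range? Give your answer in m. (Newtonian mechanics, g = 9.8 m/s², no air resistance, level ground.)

R = v₀² × sin(2θ) / g = 15.0² × sin(2 × 37°) / 9.8 = 225.0 × 0.961262 / 9.8 = 22.07 m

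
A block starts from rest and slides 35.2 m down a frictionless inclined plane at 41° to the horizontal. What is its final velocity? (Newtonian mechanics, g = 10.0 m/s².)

a = g sin(θ) = 10.0 × sin(41°) = 6.5606 m/s²
v = √(2ad) = √(2 × 6.5606 × 35.2) = 21.49 m/s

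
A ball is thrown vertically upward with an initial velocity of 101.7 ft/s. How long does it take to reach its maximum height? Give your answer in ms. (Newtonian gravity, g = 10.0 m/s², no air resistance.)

v₀ = 101.7 ft/s × 0.3048 = 30.9982 m/s
t_up = v₀ / g = 30.9982 / 10.0 = 3.09982 s
t_up = 3.09982 s / 0.001 = 3100 ms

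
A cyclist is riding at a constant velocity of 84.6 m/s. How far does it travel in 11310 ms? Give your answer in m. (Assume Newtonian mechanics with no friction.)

t = 11310 ms × 0.001 = 11.31 s
d = v × t = 84.6 × 11.31 = 956.8 m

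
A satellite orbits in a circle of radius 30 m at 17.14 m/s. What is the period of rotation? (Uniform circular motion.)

T = 2πr/v = 2π×30/17.14 = 11.0 s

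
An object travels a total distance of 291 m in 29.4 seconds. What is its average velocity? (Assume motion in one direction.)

v_avg = Δd / Δt = 291 / 29.4 = 9.9 m/s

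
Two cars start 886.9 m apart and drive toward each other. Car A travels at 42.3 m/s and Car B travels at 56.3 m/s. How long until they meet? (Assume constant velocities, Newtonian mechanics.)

Combined speed: v_combined = 42.3 + 56.3 = 98.6 m/s
Time to meet: t = d/v_combined = 886.9/98.6 = 8.99 s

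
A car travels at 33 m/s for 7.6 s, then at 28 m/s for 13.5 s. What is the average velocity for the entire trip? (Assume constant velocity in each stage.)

d₁ = v₁t₁ = 33 × 7.6 = 250.8 m
d₂ = v₂t₂ = 28 × 13.5 = 378.0 m
d_total = 628.8 m, t_total = 21.1 s
v_avg = d_total/t_total = 628.8/21.1 = 29.8 m/s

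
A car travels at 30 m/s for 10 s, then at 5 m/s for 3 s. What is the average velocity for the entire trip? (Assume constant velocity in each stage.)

d₁ = v₁t₁ = 30 × 10 = 300 m
d₂ = v₂t₂ = 5 × 3 = 15 m
d_total = 315 m, t_total = 13 s
v_avg = d_total/t_total = 315/13 = 24.23 m/s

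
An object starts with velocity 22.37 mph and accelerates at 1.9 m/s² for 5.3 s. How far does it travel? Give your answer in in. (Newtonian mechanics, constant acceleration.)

v₀ = 22.37 mph × 0.44704 = 10.0003 m/s
d = v₀ × t + ½ × a × t² = 10.0003 × 5.3 + 0.5 × 1.9 × 5.3² = 79.6871 m
d = 79.6871 m / 0.0254 = 3137 in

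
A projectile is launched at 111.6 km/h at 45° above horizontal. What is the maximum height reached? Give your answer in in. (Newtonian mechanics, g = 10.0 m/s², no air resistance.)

v₀ = 111.6 km/h × 0.2777777777777778 = 31.0 m/s
H = v₀² × sin²(θ) / (2g) = 31.0² × sin(45°)² / (2 × 10.0) = 961.0 × 0.5 / 20.0 = 24.025 m
H = 24.025 m / 0.0254 = 945.9 in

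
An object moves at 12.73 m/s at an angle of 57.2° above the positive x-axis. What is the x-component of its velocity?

vₓ = v cos(θ) = 12.73 × cos(57.2°) = 6.9 m/s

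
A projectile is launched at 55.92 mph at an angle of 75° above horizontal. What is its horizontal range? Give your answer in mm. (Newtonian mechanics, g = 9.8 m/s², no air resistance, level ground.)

v₀ = 55.92 mph × 0.44704 = 24.9985 m/s
R = v₀² × sin(2θ) / g = 24.9985² × sin(2 × 75°) / 9.8 = 624.925 × 0.5 / 9.8 = 31.8839 m
R = 31.8839 m / 0.001 = 31880 mm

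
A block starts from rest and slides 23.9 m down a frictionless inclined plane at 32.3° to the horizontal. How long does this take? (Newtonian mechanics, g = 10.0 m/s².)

a = g sin(θ) = 10.0 × sin(32.3°) = 5.3435 m/s²
t = √(2d/a) = √(2 × 23.9 / 5.3435) = 2.99 s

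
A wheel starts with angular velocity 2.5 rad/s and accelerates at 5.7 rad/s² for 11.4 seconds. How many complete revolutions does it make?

θ = ω₀t + ½αt² = 2.5×11.4 + ½×5.7×11.4² = 398.886 rad
Total revolutions = θ/(2π) = 398.886/(2π) = 63.48
Complete revolutions = ⌊63.48⌋ = 63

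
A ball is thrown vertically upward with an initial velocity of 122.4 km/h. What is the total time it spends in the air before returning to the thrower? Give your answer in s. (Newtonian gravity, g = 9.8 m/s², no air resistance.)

v₀ = 122.4 km/h × 0.2777777777777778 = 34.0 m/s
t_total = 2 × v₀ / g = 2 × 34.0 / 9.8 = 6.939 s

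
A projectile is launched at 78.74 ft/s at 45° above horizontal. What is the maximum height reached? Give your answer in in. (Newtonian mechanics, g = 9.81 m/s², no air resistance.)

v₀ = 78.74 ft/s × 0.3048 = 24.0 m/s
H = v₀² × sin²(θ) / (2g) = 24.0² × sin(45°)² / (2 × 9.81) = 576.0 × 0.5 / 19.62 = 14.6789 m
H = 14.6789 m / 0.0254 = 577.9 in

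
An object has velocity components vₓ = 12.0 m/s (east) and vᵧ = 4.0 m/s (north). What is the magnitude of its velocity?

|v| = √(vₓ² + vᵧ²) = √(12.0² + 4.0²) = √(160.0) = 12.65 m/s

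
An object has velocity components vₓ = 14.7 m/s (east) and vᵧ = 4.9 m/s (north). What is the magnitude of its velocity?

|v| = √(vₓ² + vᵧ²) = √(14.7² + 4.9²) = √(240.1) = 15.5 m/s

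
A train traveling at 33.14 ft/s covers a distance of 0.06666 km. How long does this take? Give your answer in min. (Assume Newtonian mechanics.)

d = 0.06666 km × 1000.0 = 66.66 m
v = 33.14 ft/s × 0.3048 = 10.1011 m/s
t = d / v = 66.66 / 10.1011 = 6.59928 s
t = 6.59928 s / 60.0 = 0.11 min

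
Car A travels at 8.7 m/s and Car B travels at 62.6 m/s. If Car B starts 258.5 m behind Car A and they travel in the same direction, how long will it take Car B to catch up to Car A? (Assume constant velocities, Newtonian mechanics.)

Relative speed: v_rel = 62.6 - 8.7 = 53.9 m/s
Time to catch: t = d₀/v_rel = 258.5/53.9 = 4.8 s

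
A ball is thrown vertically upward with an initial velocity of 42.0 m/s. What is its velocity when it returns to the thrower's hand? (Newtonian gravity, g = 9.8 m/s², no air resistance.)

By conservation of energy (no air resistance), the ball returns to the throw height with the same speed as launch, but directed downward.
|v_ground| = v₀ = 42.0 m/s
v_ground = 42.0 m/s (downward)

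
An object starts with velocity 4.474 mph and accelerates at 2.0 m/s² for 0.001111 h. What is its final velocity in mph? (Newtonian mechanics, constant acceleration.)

v₀ = 4.474 mph × 0.44704 = 2.00006 m/s
t = 0.001111 h × 3600.0 = 3.9996 s
v = v₀ + a × t = 2.00006 + 2.0 × 3.9996 = 9.99926 m/s
v = 9.99926 m/s / 0.44704 = 22.37 mph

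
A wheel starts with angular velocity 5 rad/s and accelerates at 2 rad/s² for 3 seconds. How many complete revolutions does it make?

θ = ω₀t + ½αt² = 5×3 + ½×2×3² = 24.0 rad
Total revolutions = θ/(2π) = 24.0/(2π) = 3.82
Complete revolutions = ⌊3.82⌋ = 3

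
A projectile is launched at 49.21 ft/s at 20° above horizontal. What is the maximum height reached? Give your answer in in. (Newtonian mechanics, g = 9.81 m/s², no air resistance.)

v₀ = 49.21 ft/s × 0.3048 = 14.9992 m/s
H = v₀² × sin²(θ) / (2g) = 14.9992² × sin(20°)² / (2 × 9.81) = 224.976 × 0.116978 / 19.62 = 1.34135 m
H = 1.34135 m / 0.0254 = 52.81 in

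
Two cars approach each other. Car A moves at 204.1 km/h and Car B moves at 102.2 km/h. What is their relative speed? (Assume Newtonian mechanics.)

v_rel = v_A + v_B = 204.1 + 102.2 = 306.3 km/h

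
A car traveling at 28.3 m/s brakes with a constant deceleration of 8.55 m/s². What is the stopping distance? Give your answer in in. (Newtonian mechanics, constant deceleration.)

d = v₀² / (2a) = 28.3² / (2 × 8.55) = 800.89 / 17.1 = 46.8357 m
d = 46.8357 m / 0.0254 = 1844 in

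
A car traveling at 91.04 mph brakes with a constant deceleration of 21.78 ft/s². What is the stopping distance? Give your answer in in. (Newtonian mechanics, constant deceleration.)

v₀ = 91.04 mph × 0.44704 = 40.6985 m/s
a = 21.78 ft/s² × 0.3048 = 6.63854 m/s²
d = v₀² / (2a) = 40.6985² / (2 × 6.63854) = 1656.37 / 13.2771 = 124.754 m
d = 124.754 m / 0.0254 = 4912 in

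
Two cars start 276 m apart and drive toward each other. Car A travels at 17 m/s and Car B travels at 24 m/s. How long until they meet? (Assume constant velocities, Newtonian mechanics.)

Combined speed: v_combined = 17 + 24 = 41 m/s
Time to meet: t = d/v_combined = 276/41 = 6.73 s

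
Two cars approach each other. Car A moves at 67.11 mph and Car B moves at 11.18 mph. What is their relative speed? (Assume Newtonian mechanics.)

v_rel = v_A + v_B = 67.11 + 11.18 = 78.29 mph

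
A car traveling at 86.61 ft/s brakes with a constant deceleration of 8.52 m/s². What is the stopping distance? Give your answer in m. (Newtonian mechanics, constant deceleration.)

v₀ = 86.61 ft/s × 0.3048 = 26.3987 m/s
d = v₀² / (2a) = 26.3987² / (2 × 8.52) = 696.891 / 17.04 = 40.9 m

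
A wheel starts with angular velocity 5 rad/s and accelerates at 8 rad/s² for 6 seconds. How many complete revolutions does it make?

θ = ω₀t + ½αt² = 5×6 + ½×8×6² = 174.0 rad
Total revolutions = θ/(2π) = 174.0/(2π) = 27.69
Complete revolutions = ⌊27.69⌋ = 27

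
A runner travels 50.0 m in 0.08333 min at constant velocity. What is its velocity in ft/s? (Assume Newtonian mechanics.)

t = 0.08333 min × 60.0 = 4.9998 s
v = d / t = 50.0 / 4.9998 = 10.0004 m/s
v = 10.0004 m/s / 0.3048 = 32.81 ft/s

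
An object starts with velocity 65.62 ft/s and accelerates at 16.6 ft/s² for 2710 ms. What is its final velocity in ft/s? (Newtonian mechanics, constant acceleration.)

v₀ = 65.62 ft/s × 0.3048 = 20.001 m/s
a = 16.6 ft/s² × 0.3048 = 5.05968 m/s²
t = 2710 ms × 0.001 = 2.71 s
v = v₀ + a × t = 20.001 + 5.05968 × 2.71 = 33.7127 m/s
v = 33.7127 m/s / 0.3048 = 110.6 ft/s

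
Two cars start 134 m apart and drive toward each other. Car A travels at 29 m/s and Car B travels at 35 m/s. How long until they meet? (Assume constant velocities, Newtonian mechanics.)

Combined speed: v_combined = 29 + 35 = 64 m/s
Time to meet: t = d/v_combined = 134/64 = 2.09 s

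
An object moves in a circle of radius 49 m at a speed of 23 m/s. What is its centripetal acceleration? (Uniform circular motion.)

a_c = v²/r = 23²/49 = 529/49 = 10.8 m/s²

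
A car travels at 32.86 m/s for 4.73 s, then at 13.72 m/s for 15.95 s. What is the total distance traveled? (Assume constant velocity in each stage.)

d₁ = v₁t₁ = 32.86 × 4.73 = 155.4278 m
d₂ = v₂t₂ = 13.72 × 15.95 = 218.834 m
d_total = 155.4278 + 218.834 = 374.26 m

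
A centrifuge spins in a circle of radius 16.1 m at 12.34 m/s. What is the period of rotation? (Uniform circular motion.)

T = 2πr/v = 2π×16.1/12.34 = 8.2 s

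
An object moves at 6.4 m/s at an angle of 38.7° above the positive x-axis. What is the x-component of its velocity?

vₓ = v cos(θ) = 6.4 × cos(38.7°) = 4.99 m/s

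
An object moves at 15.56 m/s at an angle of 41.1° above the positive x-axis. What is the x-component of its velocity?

vₓ = v cos(θ) = 15.56 × cos(41.1°) = 11.73 m/s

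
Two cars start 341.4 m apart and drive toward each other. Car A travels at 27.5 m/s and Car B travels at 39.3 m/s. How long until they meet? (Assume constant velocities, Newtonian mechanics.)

Combined speed: v_combined = 27.5 + 39.3 = 66.8 m/s
Time to meet: t = d/v_combined = 341.4/66.8 = 5.11 s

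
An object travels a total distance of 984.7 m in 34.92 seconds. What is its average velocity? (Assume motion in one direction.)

v_avg = Δd / Δt = 984.7 / 34.92 = 28.2 m/s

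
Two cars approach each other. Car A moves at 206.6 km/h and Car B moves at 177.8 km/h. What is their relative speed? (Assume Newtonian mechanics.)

v_rel = v_A + v_B = 206.6 + 177.8 = 384.4 km/h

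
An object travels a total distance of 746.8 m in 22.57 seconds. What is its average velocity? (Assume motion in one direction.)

v_avg = Δd / Δt = 746.8 / 22.57 = 33.09 m/s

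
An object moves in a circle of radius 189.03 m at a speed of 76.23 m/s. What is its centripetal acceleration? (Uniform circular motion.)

a_c = v²/r = 76.23²/189.03 = 5811.0129/189.03 = 30.74 m/s²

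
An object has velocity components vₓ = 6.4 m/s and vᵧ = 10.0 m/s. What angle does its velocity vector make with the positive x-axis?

θ = arctan(vᵧ/vₓ) = arctan(10.0/6.4) = 57.38°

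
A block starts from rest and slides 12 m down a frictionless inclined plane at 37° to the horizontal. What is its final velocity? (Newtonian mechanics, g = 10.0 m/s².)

a = g sin(θ) = 10.0 × sin(37°) = 6.0182 m/s²
v = √(2ad) = √(2 × 6.0182 × 12) = 12.02 m/s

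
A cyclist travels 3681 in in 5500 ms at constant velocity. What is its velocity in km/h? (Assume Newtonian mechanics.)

d = 3681 in × 0.0254 = 93.4974 m
t = 5500 ms × 0.001 = 5.5 s
v = d / t = 93.4974 / 5.5 = 16.9995 m/s
v = 16.9995 m/s / 0.2777777777777778 = 61.2 km/h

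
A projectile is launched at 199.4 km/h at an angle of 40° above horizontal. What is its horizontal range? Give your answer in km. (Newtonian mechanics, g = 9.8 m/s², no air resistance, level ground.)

v₀ = 199.4 km/h × 0.2777777777777778 = 55.3889 m/s
R = v₀² × sin(2θ) / g = 55.3889² × sin(2 × 40°) / 9.8 = 3067.93 × 0.984808 / 9.8 = 308.298 m
R = 308.298 m / 1000.0 = 0.3083 km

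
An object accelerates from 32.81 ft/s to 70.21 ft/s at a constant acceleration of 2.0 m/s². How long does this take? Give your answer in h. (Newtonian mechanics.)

v₀ = 32.81 ft/s × 0.3048 = 10.0005 m/s
v = 70.21 ft/s × 0.3048 = 21.4 m/s
t = (v - v₀) / a = (21.4 - 10.0005) / 2.0 = 5.69975 s
t = 5.69975 s / 3600.0 = 0.001583 h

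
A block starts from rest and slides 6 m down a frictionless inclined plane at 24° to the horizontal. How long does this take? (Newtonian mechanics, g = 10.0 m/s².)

a = g sin(θ) = 10.0 × sin(24°) = 4.0674 m/s²
t = √(2d/a) = √(2 × 6 / 4.0674) = 1.72 s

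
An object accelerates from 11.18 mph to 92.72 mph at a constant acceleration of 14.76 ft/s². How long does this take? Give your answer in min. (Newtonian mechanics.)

v₀ = 11.18 mph × 0.44704 = 4.99791 m/s
v = 92.72 mph × 0.44704 = 41.4495 m/s
a = 14.76 ft/s² × 0.3048 = 4.49885 m/s²
t = (v - v₀) / a = (41.4495 - 4.99791) / 4.49885 = 8.10242 s
t = 8.10242 s / 60.0 = 0.135 min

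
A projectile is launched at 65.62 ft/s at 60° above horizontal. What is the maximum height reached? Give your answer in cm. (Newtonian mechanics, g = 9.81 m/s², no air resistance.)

v₀ = 65.62 ft/s × 0.3048 = 20.001 m/s
H = v₀² × sin²(θ) / (2g) = 20.001² × sin(60°)² / (2 × 9.81) = 400.04 × 0.75 / 19.62 = 15.292 m
H = 15.292 m / 0.01 = 1529 cm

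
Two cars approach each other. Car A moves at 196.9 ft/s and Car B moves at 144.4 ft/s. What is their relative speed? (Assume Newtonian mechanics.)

v_rel = v_A + v_B = 196.9 + 144.4 = 341.3 ft/s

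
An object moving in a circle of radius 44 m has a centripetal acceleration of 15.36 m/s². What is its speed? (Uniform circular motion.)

v = √(a_c × r) = √(15.36 × 44) = 26.0 m/s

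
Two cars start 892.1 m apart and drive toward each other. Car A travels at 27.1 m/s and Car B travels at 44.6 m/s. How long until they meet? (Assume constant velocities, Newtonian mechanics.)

Combined speed: v_combined = 27.1 + 44.6 = 71.7 m/s
Time to meet: t = d/v_combined = 892.1/71.7 = 12.44 s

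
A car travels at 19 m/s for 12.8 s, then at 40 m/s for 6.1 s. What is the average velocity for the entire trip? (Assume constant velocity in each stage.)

d₁ = v₁t₁ = 19 × 12.8 = 243.2 m
d₂ = v₂t₂ = 40 × 6.1 = 244.0 m
d_total = 487.2 m, t_total = 18.9 s
v_avg = d_total/t_total = 487.2/18.9 = 25.78 m/s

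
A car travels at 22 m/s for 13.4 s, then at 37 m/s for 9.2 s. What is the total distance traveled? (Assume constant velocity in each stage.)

d₁ = v₁t₁ = 22 × 13.4 = 294.8 m
d₂ = v₂t₂ = 37 × 9.2 = 340.4 m
d_total = 294.8 + 340.4 = 635.2 m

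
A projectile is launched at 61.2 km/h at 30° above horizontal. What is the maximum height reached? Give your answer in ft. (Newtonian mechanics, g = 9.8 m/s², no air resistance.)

v₀ = 61.2 km/h × 0.2777777777777778 = 17.0 m/s
H = v₀² × sin²(θ) / (2g) = 17.0² × sin(30°)² / (2 × 9.8) = 289.0 × 0.25 / 19.6 = 3.68622 m
H = 3.68622 m / 0.3048 = 12.09 ft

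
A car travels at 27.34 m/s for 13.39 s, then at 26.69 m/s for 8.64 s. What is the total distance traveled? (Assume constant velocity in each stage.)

d₁ = v₁t₁ = 27.34 × 13.39 = 366.0826 m
d₂ = v₂t₂ = 26.69 × 8.64 = 230.6016 m
d_total = 366.0826 + 230.6016 = 596.68 m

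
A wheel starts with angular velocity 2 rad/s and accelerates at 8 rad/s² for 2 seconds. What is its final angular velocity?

ω = ω₀ + αt = 2 + 8 × 2 = 18 rad/s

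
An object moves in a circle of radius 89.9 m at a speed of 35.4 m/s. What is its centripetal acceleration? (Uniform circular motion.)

a_c = v²/r = 35.4²/89.9 = 1253.16/89.9 = 13.94 m/s²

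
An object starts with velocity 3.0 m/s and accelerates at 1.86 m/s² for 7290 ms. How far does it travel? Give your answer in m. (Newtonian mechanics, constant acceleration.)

t = 7290 ms × 0.001 = 7.29 s
d = v₀ × t + ½ × a × t² = 3.0 × 7.29 + 0.5 × 1.86 × 7.29² = 71.29 m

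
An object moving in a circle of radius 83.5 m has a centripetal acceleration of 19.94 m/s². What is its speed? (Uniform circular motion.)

v = √(a_c × r) = √(19.94 × 83.5) = 40.8 m/s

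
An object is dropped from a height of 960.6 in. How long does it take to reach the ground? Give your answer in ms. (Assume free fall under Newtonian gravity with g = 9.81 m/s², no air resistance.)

h = 960.6 in × 0.0254 = 24.3992 m
t = √(2h/g) = √(2 × 24.3992 / 9.81) = 2.23033 s
t = 2.23033 s / 0.001 = 2230 ms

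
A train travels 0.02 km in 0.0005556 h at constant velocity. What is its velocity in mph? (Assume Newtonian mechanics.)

d = 0.02 km × 1000.0 = 20.0 m
t = 0.0005556 h × 3600.0 = 2.00016 s
v = d / t = 20.0 / 2.00016 = 9.9992 m/s
v = 9.9992 m/s / 0.44704 = 22.37 mph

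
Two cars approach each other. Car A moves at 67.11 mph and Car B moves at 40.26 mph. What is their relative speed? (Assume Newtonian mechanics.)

v_rel = v_A + v_B = 67.11 + 40.26 = 107.37 mph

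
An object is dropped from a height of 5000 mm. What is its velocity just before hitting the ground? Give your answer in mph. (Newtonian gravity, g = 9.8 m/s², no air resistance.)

h = 5000 mm × 0.001 = 5.0 m
v = √(2gh) = √(2 × 9.8 × 5.0) = 9.89949 m/s
v = 9.89949 m/s / 0.44704 = 22.14 mph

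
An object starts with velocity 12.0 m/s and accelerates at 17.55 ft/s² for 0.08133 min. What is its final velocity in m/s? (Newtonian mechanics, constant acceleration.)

a = 17.55 ft/s² × 0.3048 = 5.34924 m/s²
t = 0.08133 min × 60.0 = 4.8798 s
v = v₀ + a × t = 12.0 + 5.34924 × 4.8798 = 38.1 m/s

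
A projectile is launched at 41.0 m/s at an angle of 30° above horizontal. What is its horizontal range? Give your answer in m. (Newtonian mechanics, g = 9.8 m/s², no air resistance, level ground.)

R = v₀² × sin(2θ) / g = 41.0² × sin(2 × 30°) / 9.8 = 1681.0 × 0.866025 / 9.8 = 148.5 m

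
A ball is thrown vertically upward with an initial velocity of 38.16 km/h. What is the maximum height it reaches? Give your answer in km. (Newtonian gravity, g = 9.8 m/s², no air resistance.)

v₀ = 38.16 km/h × 0.2777777777777778 = 10.6 m/s
h_max = v₀² / (2g) = 10.6² / (2 × 9.8) = 112.36 / 19.6 = 5.73265 m
h_max = 5.73265 m / 1000.0 = 0.005733 km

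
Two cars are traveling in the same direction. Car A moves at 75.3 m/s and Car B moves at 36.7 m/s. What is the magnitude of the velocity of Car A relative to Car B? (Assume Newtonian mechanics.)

v_rel = |v_A - v_B| = |75.3 - 36.7| = 38.6 m/s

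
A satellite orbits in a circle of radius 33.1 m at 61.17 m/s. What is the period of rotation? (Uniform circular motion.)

T = 2πr/v = 2π×33.1/61.17 = 3.4 s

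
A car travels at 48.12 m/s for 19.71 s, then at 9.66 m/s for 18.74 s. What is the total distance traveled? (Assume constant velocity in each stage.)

d₁ = v₁t₁ = 48.12 × 19.71 = 948.4452 m
d₂ = v₂t₂ = 9.66 × 18.74 = 181.0284 m
d_total = 948.4452 + 181.0284 = 1129.47 m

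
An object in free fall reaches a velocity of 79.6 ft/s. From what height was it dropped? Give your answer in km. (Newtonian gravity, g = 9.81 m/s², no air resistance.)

v = 79.6 ft/s × 0.3048 = 24.2621 m/s
h = v² / (2g) = 24.2621² / (2 × 9.81) = 30.0025 m
h = 30.0025 m / 1000.0 = 0.03 km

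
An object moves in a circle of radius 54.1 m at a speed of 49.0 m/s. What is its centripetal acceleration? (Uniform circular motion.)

a_c = v²/r = 49.0²/54.1 = 2401.0/54.1 = 44.38 m/s²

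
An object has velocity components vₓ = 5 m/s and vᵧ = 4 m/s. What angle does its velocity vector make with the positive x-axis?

θ = arctan(vᵧ/vₓ) = arctan(4/5) = 38.66°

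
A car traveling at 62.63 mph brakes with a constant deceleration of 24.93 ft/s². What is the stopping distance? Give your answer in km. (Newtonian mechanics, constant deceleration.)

v₀ = 62.63 mph × 0.44704 = 27.9981 m/s
a = 24.93 ft/s² × 0.3048 = 7.59866 m/s²
d = v₀² / (2a) = 27.9981² / (2 × 7.59866) = 783.894 / 15.1973 = 51.5811 m
d = 51.5811 m / 1000.0 = 0.05158 km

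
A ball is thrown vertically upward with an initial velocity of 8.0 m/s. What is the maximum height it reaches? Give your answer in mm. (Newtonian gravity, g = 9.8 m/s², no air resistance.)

h_max = v₀² / (2g) = 8.0² / (2 × 9.8) = 64.0 / 19.6 = 3.26531 m
h_max = 3.26531 m / 0.001 = 3265 mm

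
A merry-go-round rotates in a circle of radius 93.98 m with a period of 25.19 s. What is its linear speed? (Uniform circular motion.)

v = 2πr/T = 2π×93.98/25.19 = 23.44 m/s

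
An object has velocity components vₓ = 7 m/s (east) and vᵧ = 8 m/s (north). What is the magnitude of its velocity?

|v| = √(vₓ² + vᵧ²) = √(7² + 8²) = √(113) = 10.63 m/s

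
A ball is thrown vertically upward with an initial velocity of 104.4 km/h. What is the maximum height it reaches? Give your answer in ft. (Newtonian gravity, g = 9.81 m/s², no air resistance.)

v₀ = 104.4 km/h × 0.2777777777777778 = 29.0 m/s
h_max = v₀² / (2g) = 29.0² / (2 × 9.81) = 841.0 / 19.62 = 42.8644 m
h_max = 42.8644 m / 0.3048 = 140.6 ft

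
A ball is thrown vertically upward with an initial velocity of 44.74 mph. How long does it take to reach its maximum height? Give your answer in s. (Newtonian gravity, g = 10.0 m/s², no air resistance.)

v₀ = 44.74 mph × 0.44704 = 20.0006 m/s
t_up = v₀ / g = 20.0006 / 10.0 = 2.0 s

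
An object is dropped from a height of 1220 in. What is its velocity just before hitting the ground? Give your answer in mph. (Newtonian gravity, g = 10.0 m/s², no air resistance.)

h = 1220 in × 0.0254 = 30.988 m
v = √(2gh) = √(2 × 10.0 × 30.988) = 24.895 m/s
v = 24.895 m/s / 0.44704 = 55.69 mph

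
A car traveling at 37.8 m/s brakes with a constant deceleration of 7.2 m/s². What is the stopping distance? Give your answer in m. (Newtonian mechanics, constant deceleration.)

d = v₀² / (2a) = 37.8² / (2 × 7.2) = 1428.84 / 14.4 = 99.22 m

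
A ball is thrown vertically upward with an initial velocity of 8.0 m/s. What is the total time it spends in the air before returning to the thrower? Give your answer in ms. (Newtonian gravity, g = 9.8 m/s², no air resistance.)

t_total = 2 × v₀ / g = 2 × 8.0 / 9.8 = 1.63265 s
t_total = 1.63265 s / 0.001 = 1633 ms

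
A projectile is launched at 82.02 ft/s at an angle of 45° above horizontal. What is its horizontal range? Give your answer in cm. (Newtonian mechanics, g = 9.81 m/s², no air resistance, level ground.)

v₀ = 82.02 ft/s × 0.3048 = 24.9997 m/s
R = v₀² × sin(2θ) / g = 24.9997² × sin(2 × 45°) / 9.81 = 624.985 × 1.0 / 9.81 = 63.709 m
R = 63.709 m / 0.01 = 6371 cm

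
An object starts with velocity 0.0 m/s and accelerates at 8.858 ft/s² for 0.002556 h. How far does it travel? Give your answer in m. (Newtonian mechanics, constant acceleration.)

a = 8.858 ft/s² × 0.3048 = 2.69992 m/s²
t = 0.002556 h × 3600.0 = 9.2016 s
d = v₀ × t + ½ × a × t² = 0.0 × 9.2016 + 0.5 × 2.69992 × 9.2016² = 114.3 m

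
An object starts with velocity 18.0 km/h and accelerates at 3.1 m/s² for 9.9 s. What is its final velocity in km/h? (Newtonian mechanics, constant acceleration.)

v₀ = 18.0 km/h × 0.2777777777777778 = 5.0 m/s
v = v₀ + a × t = 5.0 + 3.1 × 9.9 = 35.69 m/s
v = 35.69 m/s / 0.2777777777777778 = 128.5 km/h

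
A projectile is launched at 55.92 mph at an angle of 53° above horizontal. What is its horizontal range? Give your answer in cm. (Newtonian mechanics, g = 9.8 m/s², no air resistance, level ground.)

v₀ = 55.92 mph × 0.44704 = 24.9985 m/s
R = v₀² × sin(2θ) / g = 24.9985² × sin(2 × 53°) / 9.8 = 624.925 × 0.961262 / 9.8 = 61.2976 m
R = 61.2976 m / 0.01 = 6130 cm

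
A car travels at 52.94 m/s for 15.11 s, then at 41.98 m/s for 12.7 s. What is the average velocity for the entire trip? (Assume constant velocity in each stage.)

d₁ = v₁t₁ = 52.94 × 15.11 = 799.9234 m
d₂ = v₂t₂ = 41.98 × 12.7 = 533.146 m
d_total = 1333.0694 m, t_total = 27.81 s
v_avg = d_total/t_total = 1333.0694/27.81 = 47.93 m/s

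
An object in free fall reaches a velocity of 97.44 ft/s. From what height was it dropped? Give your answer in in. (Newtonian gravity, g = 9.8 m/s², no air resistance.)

v = 97.44 ft/s × 0.3048 = 29.6997 m/s
h = v² / (2g) = 29.6997² / (2 × 9.8) = 45.0037 m
h = 45.0037 m / 0.0254 = 1772 in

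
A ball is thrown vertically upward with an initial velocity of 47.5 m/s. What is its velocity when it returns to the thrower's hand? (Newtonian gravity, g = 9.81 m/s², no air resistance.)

By conservation of energy (no air resistance), the ball returns to the throw height with the same speed as launch, but directed downward.
|v_ground| = v₀ = 47.5 m/s
v_ground = 47.5 m/s (downward)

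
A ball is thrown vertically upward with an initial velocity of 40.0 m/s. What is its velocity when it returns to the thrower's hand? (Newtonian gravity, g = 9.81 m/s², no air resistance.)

By conservation of energy (no air resistance), the ball returns to the throw height with the same speed as launch, but directed downward.
|v_ground| = v₀ = 40.0 m/s
v_ground = 40.0 m/s (downward)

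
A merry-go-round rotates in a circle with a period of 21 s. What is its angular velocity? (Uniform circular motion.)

ω = 2π/T = 2π/21 = 0.2992 rad/s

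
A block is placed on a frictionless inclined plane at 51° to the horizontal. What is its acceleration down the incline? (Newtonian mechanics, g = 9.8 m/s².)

a = g sin(θ) = 9.8 × sin(51°) = 9.8 × 0.7771 = 7.62 m/s²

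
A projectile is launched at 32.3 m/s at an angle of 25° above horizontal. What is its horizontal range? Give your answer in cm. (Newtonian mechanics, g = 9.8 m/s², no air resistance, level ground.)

R = v₀² × sin(2θ) / g = 32.3² × sin(2 × 25°) / 9.8 = 1043.29 × 0.766044 / 9.8 = 81.5516 m
R = 81.5516 m / 0.01 = 8155 cm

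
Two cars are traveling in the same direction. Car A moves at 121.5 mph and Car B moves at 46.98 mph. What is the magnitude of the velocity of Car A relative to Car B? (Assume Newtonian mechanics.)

v_rel = |v_A - v_B| = |121.5 - 46.98| = 74.52 mph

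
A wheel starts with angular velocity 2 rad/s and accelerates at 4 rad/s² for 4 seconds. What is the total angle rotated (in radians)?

θ = ω₀t + ½αt² = 2×4 + ½×4×4² = 40.0 rad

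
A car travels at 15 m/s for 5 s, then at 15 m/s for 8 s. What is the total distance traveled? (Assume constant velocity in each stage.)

d₁ = v₁t₁ = 15 × 5 = 75 m
d₂ = v₂t₂ = 15 × 8 = 120 m
d_total = 75 + 120 = 195 m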